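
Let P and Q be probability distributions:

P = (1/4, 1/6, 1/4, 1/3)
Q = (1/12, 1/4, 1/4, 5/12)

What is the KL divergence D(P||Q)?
D(P||Q) = Σ P(i) log₂(P(i)/Q(i))
  i=0: (1/4) × log₂((1/4)/(1/12)) = (1/4) × log₂(3) = 0.3962
  i=1: (1/6) × log₂((1/6)/(1/4)) = (1/6) × log₂(2/3) = -0.0975
  i=2: (1/4) × log₂((1/4)/(1/4)) = (1/4) × log₂(1) = 0.0000
  i=3: (1/3) × log₂((1/3)/(5/12)) = (1/3) × log₂(4/5) = -0.1073
D(P||Q) = 0.3962 - 0.0975 + 0.0000 - 0.1073
  = 0.1914 bits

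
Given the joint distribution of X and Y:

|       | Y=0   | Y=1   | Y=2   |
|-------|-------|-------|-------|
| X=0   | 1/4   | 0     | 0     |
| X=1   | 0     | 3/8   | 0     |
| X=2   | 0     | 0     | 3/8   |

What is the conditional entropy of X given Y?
Marginal P(Y) (column sums):
  P(Y=0) = 1/4 + 0 + 0 = 1/4
  P(Y=1) = 0 + 3/8 + 0 = 3/8
  P(Y=2) = 0 + 0 + 3/8 = 3/8

H(X|Y) = -Σ P(X,Y)·log₂ P(X|Y), where P(X|Y) = P(X,Y) / P(Y)
  (cells with P(X,Y) = 0 contribute 0)
  (X=0,Y=0): P(X|Y) = (1/4)/(1/4) = 1;  -(1/4)·log₂(1) = 0.0000
  (X=1,Y=1): P(X|Y) = (3/8)/(3/8) = 1;  -(3/8)·log₂(1) = 0.0000
  (X=2,Y=2): P(X|Y) = (3/8)/(3/8) = 1;  -(3/8)·log₂(1) = 0.0000
H(X|Y) = 0.0000 + 0.0000 + 0.0000
  = 0.0000 bits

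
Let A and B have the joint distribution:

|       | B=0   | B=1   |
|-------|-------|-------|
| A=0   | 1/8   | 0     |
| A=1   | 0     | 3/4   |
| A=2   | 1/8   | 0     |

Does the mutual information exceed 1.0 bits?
Marginal P(A) (row sums):
  P(A=0) = 1/8 + 0 = 1/8
  P(A=1) = 0 + 3/4 = 3/4
  P(A=2) = 1/8 + 0 = 1/8
Marginal P(B) (column sums):
  P(B=0) = 1/8 + 0 + 1/8 = 1/4
  P(B=1) = 0 + 3/4 + 0 = 3/4

H(A) = -[(1/8)·log₂(1/8) + (3/4)·log₂(3/4) + (1/8)·log₂(1/8)]
  = 0.3750 + 0.3113 + 0.3750
  = 1.0613 bits
H(B) = -[(1/4)·log₂(1/4) + (3/4)·log₂(3/4)]
  = 0.5000 + 0.3113
  = 0.8113 bits
H(A,B) = -[(1/8)·log₂(1/8) + (3/4)·log₂(3/4) + (1/8)·log₂(1/8)]
  = 0.3750 + 0.3113 + 0.3750
  = 1.0613 bits

I(A;B) = H(A) + H(B) - H(A,B)
  = 1.0613 + 0.8113 - 1.0613
  = 0.8113 bits

No. I(A;B) = 0.8113 bits, which is ≤ 1.0 bits.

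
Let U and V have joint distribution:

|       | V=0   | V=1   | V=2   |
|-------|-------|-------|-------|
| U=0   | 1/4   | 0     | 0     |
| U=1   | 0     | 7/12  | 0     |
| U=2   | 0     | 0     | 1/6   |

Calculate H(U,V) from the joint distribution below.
H(U,V) = -Σ P(U,V) log₂ P(U,V), summed over the non-zero cells:
H(U,V) = -[(1/4)·log₂(1/4) + (7/12)·log₂(7/12) + (1/6)·log₂(1/6)]
  = 0.5000 + 0.4536 + 0.4308
  = 1.3844 bits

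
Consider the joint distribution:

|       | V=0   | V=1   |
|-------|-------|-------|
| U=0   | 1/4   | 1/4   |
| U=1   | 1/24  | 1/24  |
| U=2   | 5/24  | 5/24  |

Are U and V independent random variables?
Marginal P(U) (row sums):
  P(U=0) = 1/4 + 1/4 = 1/2
  P(U=1) = 1/24 + 1/24 = 1/12
  P(U=2) = 5/24 + 5/24 = 5/12
Marginal P(V) (column sums):
  P(V=0) = 1/4 + 1/24 + 5/24 = 1/2
  P(V=1) = 1/4 + 1/24 + 5/24 = 1/2

U and V are independent iff P(U=i,V=j) = P(U=i)·P(V=j) for every cell.
  P(U=0)·P(V=0) = 1/2 × 1/2 = 1/4 = P(U=0,V=0) ✓
  P(U=0)·P(V=1) = 1/2 × 1/2 = 1/4 = P(U=0,V=1) ✓
  P(U=1)·P(V=0) = 1/12 × 1/2 = 1/24 = P(U=1,V=0) ✓
  P(U=1)·P(V=1) = 1/12 × 1/2 = 1/24 = P(U=1,V=1) ✓
  P(U=2)·P(V=0) = 5/12 × 1/2 = 5/24 = P(U=2,V=0) ✓
  P(U=2)·P(V=1) = 5/12 × 1/2 = 5/24 = P(U=2,V=1) ✓

Yes, U and V are independent: every cell factors, so I(U;V) = 0 bits.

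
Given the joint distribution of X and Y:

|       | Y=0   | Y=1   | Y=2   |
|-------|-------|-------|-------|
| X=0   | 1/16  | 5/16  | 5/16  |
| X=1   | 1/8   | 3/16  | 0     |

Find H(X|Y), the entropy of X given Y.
Marginal P(Y) (column sums):
  P(Y=0) = 1/16 + 1/8 = 3/16
  P(Y=1) = 5/16 + 3/16 = 1/2
  P(Y=2) = 5/16 + 0 = 5/16

H(X|Y) = -Σ P(X,Y)·log₂ P(X|Y), where P(X|Y) = P(X,Y) / P(Y)
  (cells with P(X,Y) = 0 contribute 0)
  (X=0,Y=0): P(X|Y) = (1/16)/(3/16) = 1/3;  -(1/16)·log₂(1/3) = 0.0991
  (X=0,Y=1): P(X|Y) = (5/16)/(1/2) = 5/8;  -(5/16)·log₂(5/8) = 0.2119
  (X=0,Y=2): P(X|Y) = (5/16)/(5/16) = 1;  -(5/16)·log₂(1) = 0.0000
  (X=1,Y=0): P(X|Y) = (1/8)/(3/16) = 2/3;  -(1/8)·log₂(2/3) = 0.0731
  (X=1,Y=1): P(X|Y) = (3/16)/(1/2) = 3/8;  -(3/16)·log₂(3/8) = 0.2653
H(X|Y) = 0.0991 + 0.2119 + 0.0000 + 0.0731 + 0.2653
  = 0.6494 bits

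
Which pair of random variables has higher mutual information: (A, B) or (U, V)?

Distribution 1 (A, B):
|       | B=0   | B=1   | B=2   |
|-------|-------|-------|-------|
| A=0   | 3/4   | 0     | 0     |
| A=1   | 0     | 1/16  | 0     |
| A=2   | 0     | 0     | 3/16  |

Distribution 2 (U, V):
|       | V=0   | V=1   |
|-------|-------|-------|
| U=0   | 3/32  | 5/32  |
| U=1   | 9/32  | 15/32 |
Distribution 1 (A, B):
Marginal P(A) (row sums):
  P(A=0) = 3/4 + 0 + 0 = 3/4
  P(A=1) = 0 + 1/16 + 0 = 1/16
  P(A=2) = 0 + 0 + 3/16 = 3/16
Marginal P(B) (column sums):
  P(B=0) = 3/4 + 0 + 0 = 3/4
  P(B=1) = 0 + 1/16 + 0 = 1/16
  P(B=2) = 0 + 0 + 3/16 = 3/16

H(A) = -[(3/4)·log₂(3/4) + (1/16)·log₂(1/16) + (3/16)·log₂(3/16)]
  = 0.3113 + 0.2500 + 0.4528
  = 1.0141 bits
H(B) = -[(3/4)·log₂(3/4) + (1/16)·log₂(1/16) + (3/16)·log₂(3/16)]
  = 0.3113 + 0.2500 + 0.4528
  = 1.0141 bits
H(A,B) = -[(3/4)·log₂(3/4) + (1/16)·log₂(1/16) + (3/16)·log₂(3/16)]
  = 0.3113 + 0.2500 + 0.4528
  = 1.0141 bits

I(A;B) = H(A) + H(B) - H(A,B)
  = 1.0141 + 1.0141 - 1.0141
  = 1.0141 bits

Distribution 2 (U, V):
Marginal P(U) (row sums):
  P(U=0) = 3/32 + 5/32 = 1/4
  P(U=1) = 9/32 + 15/32 = 3/4
Marginal P(V) (column sums):
  P(V=0) = 3/32 + 9/32 = 3/8
  P(V=1) = 5/32 + 15/32 = 5/8

H(U) = -[(1/4)·log₂(1/4) + (3/4)·log₂(3/4)]
  = 0.5000 + 0.3113
  = 0.8113 bits
H(V) = -[(3/8)·log₂(3/8) + (5/8)·log₂(5/8)]
  = 0.5306 + 0.4238
  = 0.9544 bits
H(U,V) = -[(3/32)·log₂(3/32) + (5/32)·log₂(5/32) + (9/32)·log₂(9/32) + (15/32)·log₂(15/32)]
  = 0.3202 + 0.4184 + 0.5147 + 0.5124
  = 1.7657 bits

I(U;V) = H(U) + H(V) - H(U,V)
  = 0.8113 + 0.9544 - 1.7657
  = 0.0000 bits

I(A;B) = 1.0141 bits > I(U;V) = 0.0000 bits, so (A, B) has the higher mutual information (stronger dependence).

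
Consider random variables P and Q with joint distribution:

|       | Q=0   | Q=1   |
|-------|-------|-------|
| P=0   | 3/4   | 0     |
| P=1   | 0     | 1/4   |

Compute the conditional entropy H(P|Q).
Marginal P(Q) (column sums):
  P(Q=0) = 3/4 + 0 = 3/4
  P(Q=1) = 0 + 1/4 = 1/4

H(P|Q) = -Σ P(P,Q)·log₂ P(P|Q), where P(P|Q) = P(P,Q) / P(Q)
  (cells with P(P,Q) = 0 contribute 0)
  (P=0,Q=0): P(P|Q) = (3/4)/(3/4) = 1;  -(3/4)·log₂(1) = 0.0000
  (P=1,Q=1): P(P|Q) = (1/4)/(1/4) = 1;  -(1/4)·log₂(1) = 0.0000
H(P|Q) = 0.0000 + 0.0000
  = 0.0000 bits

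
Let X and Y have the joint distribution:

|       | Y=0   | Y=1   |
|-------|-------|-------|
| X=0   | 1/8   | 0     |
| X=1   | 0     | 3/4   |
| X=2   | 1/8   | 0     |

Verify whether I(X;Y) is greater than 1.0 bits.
Marginal P(X) (row sums):
  P(X=0) = 1/8 + 0 = 1/8
  P(X=1) = 0 + 3/4 = 3/4
  P(X=2) = 1/8 + 0 = 1/8
Marginal P(Y) (column sums):
  P(Y=0) = 1/8 + 0 + 1/8 = 1/4
  P(Y=1) = 0 + 3/4 + 0 = 3/4

H(X) = -[(1/8)·log₂(1/8) + (3/4)·log₂(3/4) + (1/8)·log₂(1/8)]
  = 0.3750 + 0.3113 + 0.3750
  = 1.0613 bits
H(Y) = -[(1/4)·log₂(1/4) + (3/4)·log₂(3/4)]
  = 0.5000 + 0.3113
  = 0.8113 bits
H(X,Y) = -[(1/8)·log₂(1/8) + (3/4)·log₂(3/4) + (1/8)·log₂(1/8)]
  = 0.3750 + 0.3113 + 0.3750
  = 1.0613 bits

I(X;Y) = H(X) + H(Y) - H(X,Y)
  = 1.0613 + 0.8113 - 1.0613
  = 0.8113 bits

No. I(X;Y) = 0.8113 bits, which is ≤ 1.0 bits.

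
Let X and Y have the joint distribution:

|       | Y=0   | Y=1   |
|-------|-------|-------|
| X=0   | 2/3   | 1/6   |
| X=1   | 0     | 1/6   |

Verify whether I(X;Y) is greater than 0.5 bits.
Marginal P(X) (row sums):
  P(X=0) = 2/3 + 1/6 = 5/6
  P(X=1) = 0 + 1/6 = 1/6
Marginal P(Y) (column sums):
  P(Y=0) = 2/3 + 0 = 2/3
  P(Y=1) = 1/6 + 1/6 = 1/3

H(X) = -[(5/6)·log₂(5/6) + (1/6)·log₂(1/6)]
  = 0.2192 + 0.4308
  = 0.6500 bits
H(Y) = -[(2/3)·log₂(2/3) + (1/3)·log₂(1/3)]
  = 0.3900 + 0.5283
  = 0.9183 bits
H(X,Y) = -[(2/3)·log₂(2/3) + (1/6)·log₂(1/6) + (1/6)·log₂(1/6)]
  = 0.3900 + 0.4308 + 0.4308
  = 1.2516 bits

I(X;Y) = H(X) + H(Y) - H(X,Y)
  = 0.6500 + 0.9183 - 1.2516
  = 0.3167 bits

No. I(X;Y) = 0.3167 bits, which is ≤ 0.5 bits.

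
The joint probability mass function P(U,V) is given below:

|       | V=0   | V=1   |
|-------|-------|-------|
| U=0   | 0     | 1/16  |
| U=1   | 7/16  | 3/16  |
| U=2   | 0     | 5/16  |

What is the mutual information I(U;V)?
Marginal P(U) (row sums):
  P(U=0) = 0 + 1/16 = 1/16
  P(U=1) = 7/16 + 3/16 = 5/8
  P(U=2) = 0 + 5/16 = 5/16
Marginal P(V) (column sums):
  P(V=0) = 0 + 7/16 + 0 = 7/16
  P(V=1) = 1/16 + 3/16 + 5/16 = 9/16

H(U) = -[(1/16)·log₂(1/16) + (5/8)·log₂(5/8) + (5/16)·log₂(5/16)]
  = 0.2500 + 0.4238 + 0.5244
  = 1.1982 bits
H(V) = -[(7/16)·log₂(7/16) + (9/16)·log₂(9/16)]
  = 0.5218 + 0.4669
  = 0.9887 bits
H(U,V) = -[(1/16)·log₂(1/16) + (7/16)·log₂(7/16) + (3/16)·log₂(3/16) + (5/16)·log₂(5/16)]
  = 0.2500 + 0.5218 + 0.4528 + 0.5244
  = 1.7490 bits

I(U;V) = H(U) + H(V) - H(U,V)
  = 1.1982 + 0.9887 - 1.7490
  = 0.4379 bits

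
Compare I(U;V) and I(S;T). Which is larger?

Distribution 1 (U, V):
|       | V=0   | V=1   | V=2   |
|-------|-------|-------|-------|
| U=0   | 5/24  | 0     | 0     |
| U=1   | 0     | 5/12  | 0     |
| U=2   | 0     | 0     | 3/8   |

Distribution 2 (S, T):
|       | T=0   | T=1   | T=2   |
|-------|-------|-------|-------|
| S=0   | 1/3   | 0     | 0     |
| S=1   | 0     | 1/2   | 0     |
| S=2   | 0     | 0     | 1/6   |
Distribution 1 (U, V):
Marginal P(U) (row sums):
  P(U=0) = 5/24 + 0 + 0 = 5/24
  P(U=1) = 0 + 5/12 + 0 = 5/12
  P(U=2) = 0 + 0 + 3/8 = 3/8
Marginal P(V) (column sums):
  P(V=0) = 5/24 + 0 + 0 = 5/24
  P(V=1) = 0 + 5/12 + 0 = 5/12
  P(V=2) = 0 + 0 + 3/8 = 3/8

H(U) = -[(5/24)·log₂(5/24) + (5/12)·log₂(5/12) + (3/8)·log₂(3/8)]
  = 0.4715 + 0.5263 + 0.5306
  = 1.5284 bits
H(V) = -[(5/24)·log₂(5/24) + (5/12)·log₂(5/12) + (3/8)·log₂(3/8)]
  = 0.4715 + 0.5263 + 0.5306
  = 1.5284 bits
H(U,V) = -[(5/24)·log₂(5/24) + (5/12)·log₂(5/12) + (3/8)·log₂(3/8)]
  = 0.4715 + 0.5263 + 0.5306
  = 1.5284 bits

I(U;V) = H(U) + H(V) - H(U,V)
  = 1.5284 + 1.5284 - 1.5284
  = 1.5284 bits

Distribution 2 (S, T):
Marginal P(S) (row sums):
  P(S=0) = 1/3 + 0 + 0 = 1/3
  P(S=1) = 0 + 1/2 + 0 = 1/2
  P(S=2) = 0 + 0 + 1/6 = 1/6
Marginal P(T) (column sums):
  P(T=0) = 1/3 + 0 + 0 = 1/3
  P(T=1) = 0 + 1/2 + 0 = 1/2
  P(T=2) = 0 + 0 + 1/6 = 1/6

H(S) = -[(1/3)·log₂(1/3) + (1/2)·log₂(1/2) + (1/6)·log₂(1/6)]
  = 0.5283 + 0.5000 + 0.4308
  = 1.4591 bits
H(T) = -[(1/3)·log₂(1/3) + (1/2)·log₂(1/2) + (1/6)·log₂(1/6)]
  = 0.5283 + 0.5000 + 0.4308
  = 1.4591 bits
H(S,T) = -[(1/3)·log₂(1/3) + (1/2)·log₂(1/2) + (1/6)·log₂(1/6)]
  = 0.5283 + 0.5000 + 0.4308
  = 1.4591 bits

I(S;T) = H(S) + H(T) - H(S,T)
  = 1.4591 + 1.4591 - 1.4591
  = 1.4591 bits

I(U;V) = 1.5284 bits > I(S;T) = 1.4591 bits, so (U, V) has the higher mutual information (stronger dependence).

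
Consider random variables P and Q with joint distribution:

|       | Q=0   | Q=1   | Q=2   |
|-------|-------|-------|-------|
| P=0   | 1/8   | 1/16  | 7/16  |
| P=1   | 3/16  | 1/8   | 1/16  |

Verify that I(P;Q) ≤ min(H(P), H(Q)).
Marginal P(P) (row sums):
  P(P=0) = 1/8 + 1/16 + 7/16 = 5/8
  P(P=1) = 3/16 + 1/8 + 1/16 = 3/8
Marginal P(Q) (column sums):
  P(Q=0) = 1/8 + 3/16 = 5/16
  P(Q=1) = 1/16 + 1/8 = 3/16
  P(Q=2) = 7/16 + 1/16 = 1/2

H(P) = -[(5/8)·log₂(5/8) + (3/8)·log₂(3/8)]
  = 0.4238 + 0.5306
  = 0.9544 bits
H(Q) = -[(5/16)·log₂(5/16) + (3/16)·log₂(3/16) + (1/2)·log₂(1/2)]
  = 0.5244 + 0.4528 + 0.5000
  = 1.4772 bits
H(P,Q) = -[(1/8)·log₂(1/8) + (1/16)·log₂(1/16) + (7/16)·log₂(7/16) + (3/16)·log₂(3/16) + (1/8)·log₂(1/8) + (1/16)·log₂(1/16)]
  = 0.3750 + 0.2500 + 0.5218 + 0.4528 + 0.3750 + 0.2500
  = 2.2246 bits

I(P;Q) = H(P) + H(Q) - H(P,Q)
  = 0.9544 + 1.4772 - 2.2246
  = 0.2070 bits

min(H(P), H(Q)) = min(0.9544, 1.4772) = 0.9544 bits
Since 0.2070 ≤ 0.9544, the bound is satisfied ✓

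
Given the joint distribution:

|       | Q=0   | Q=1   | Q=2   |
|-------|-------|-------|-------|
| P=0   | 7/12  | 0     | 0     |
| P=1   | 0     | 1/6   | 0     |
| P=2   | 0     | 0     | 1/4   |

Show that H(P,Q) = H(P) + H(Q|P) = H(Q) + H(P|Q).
Marginal P(P) (row sums):
  P(P=0) = 7/12 + 0 + 0 = 7/12
  P(P=1) = 0 + 1/6 + 0 = 1/6
  P(P=2) = 0 + 0 + 1/4 = 1/4
Marginal P(Q) (column sums):
  P(Q=0) = 7/12 + 0 + 0 = 7/12
  P(Q=1) = 0 + 1/6 + 0 = 1/6
  P(Q=2) = 0 + 0 + 1/4 = 1/4

Decomposition 1: H(P) + H(Q|P)
H(P) = -[(7/12)·log₂(7/12) + (1/6)·log₂(1/6) + (1/4)·log₂(1/4)]
  = 0.4536 + 0.4308 + 0.5000
  = 1.3844 bits
H(Q|P) = -Σ P(P,Q)·log₂ P(Q|P), where P(Q|P) = P(P,Q) / P(P)
  (cells with P(P,Q) = 0 contribute 0)
  (P=0,Q=0): P(Q|P) = (7/12)/(7/12) = 1;  -(7/12)·log₂(1) = 0.0000
  (P=1,Q=1): P(Q|P) = (1/6)/(1/6) = 1;  -(1/6)·log₂(1) = 0.0000
  (P=2,Q=2): P(Q|P) = (1/4)/(1/4) = 1;  -(1/4)·log₂(1) = 0.0000
H(Q|P) = 0.0000 + 0.0000 + 0.0000
  = 0.0000 bits
H(P) + H(Q|P) = 1.3844 + 0.0000 = 1.3844 bits

Decomposition 2: H(Q) + H(P|Q)
H(Q) = -[(7/12)·log₂(7/12) + (1/6)·log₂(1/6) + (1/4)·log₂(1/4)]
  = 0.4536 + 0.4308 + 0.5000
  = 1.3844 bits
H(P|Q) = -Σ P(P,Q)·log₂ P(P|Q), where P(P|Q) = P(P,Q) / P(Q)
  (cells with P(P,Q) = 0 contribute 0)
  (P=0,Q=0): P(P|Q) = (7/12)/(7/12) = 1;  -(7/12)·log₂(1) = 0.0000
  (P=1,Q=1): P(P|Q) = (1/6)/(1/6) = 1;  -(1/6)·log₂(1) = 0.0000
  (P=2,Q=2): P(P|Q) = (1/4)/(1/4) = 1;  -(1/4)·log₂(1) = 0.0000
H(P|Q) = 0.0000 + 0.0000 + 0.0000
  = 0.0000 bits
H(Q) + H(P|Q) = 1.3844 + 0.0000 = 1.3844 bits

Direct computation of the joint entropy:
H(P,Q) = -[(7/12)·log₂(7/12) + (1/6)·log₂(1/6) + (1/4)·log₂(1/4)]
  = 0.4536 + 0.4308 + 0.5000
  = 1.3844 bits

All three agree: H(P,Q) = 1.3844 bits ✓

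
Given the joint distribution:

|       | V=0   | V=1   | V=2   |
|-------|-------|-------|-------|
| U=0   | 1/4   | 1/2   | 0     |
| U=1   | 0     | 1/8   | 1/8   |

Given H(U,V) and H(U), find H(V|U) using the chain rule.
From the chain rule: H(U,V) = H(U) + H(V|U)
Therefore: H(V|U) = H(U,V) - H(U)

H(U,V) = -[(1/4)·log₂(1/4) + (1/2)·log₂(1/2) + (1/8)·log₂(1/8) + (1/8)·log₂(1/8)]
  = 0.5000 + 0.5000 + 0.3750 + 0.3750
  = 1.7500 bits
Marginal P(U) (row sums):
  P(U=0) = 1/4 + 1/2 + 0 = 3/4
  P(U=1) = 0 + 1/8 + 1/8 = 1/4
H(U) = -[(3/4)·log₂(3/4) + (1/4)·log₂(1/4)]
  = 0.3113 + 0.5000
  = 0.8113 bits

H(V|U) = 1.7500 - 0.8113 = 0.9387 bits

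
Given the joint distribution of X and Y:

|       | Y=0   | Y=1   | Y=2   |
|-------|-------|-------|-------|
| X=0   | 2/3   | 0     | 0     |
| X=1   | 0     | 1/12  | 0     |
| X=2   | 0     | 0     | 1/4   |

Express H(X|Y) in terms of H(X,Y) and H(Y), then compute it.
H(X|Y) = H(X,Y) - H(Y)

Marginal P(Y) (column sums):
  P(Y=0) = 2/3 + 0 + 0 = 2/3
  P(Y=1) = 0 + 1/12 + 0 = 1/12
  P(Y=2) = 0 + 0 + 1/4 = 1/4

H(X,Y) = -[(2/3)·log₂(2/3) + (1/12)·log₂(1/12) + (1/4)·log₂(1/4)]
  = 0.3900 + 0.2987 + 0.5000
  = 1.1887 bits
H(Y) = -[(2/3)·log₂(2/3) + (1/12)·log₂(1/12) + (1/4)·log₂(1/4)]
  = 0.3900 + 0.2987 + 0.5000
  = 1.1887 bits

H(X|Y) = 1.1887 - 1.1887 = 0.0000 bits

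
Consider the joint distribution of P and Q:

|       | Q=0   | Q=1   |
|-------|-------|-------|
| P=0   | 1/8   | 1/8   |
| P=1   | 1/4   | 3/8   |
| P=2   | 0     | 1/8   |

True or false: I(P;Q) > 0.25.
Marginal P(P) (row sums):
  P(P=0) = 1/8 + 1/8 = 1/4
  P(P=1) = 1/4 + 3/8 = 5/8
  P(P=2) = 0 + 1/8 = 1/8
Marginal P(Q) (column sums):
  P(Q=0) = 1/8 + 1/4 + 0 = 3/8
  P(Q=1) = 1/8 + 3/8 + 1/8 = 5/8

H(P) = -[(1/4)·log₂(1/4) + (5/8)·log₂(5/8) + (1/8)·log₂(1/8)]
  = 0.5000 + 0.4238 + 0.3750
  = 1.2988 bits
H(Q) = -[(3/8)·log₂(3/8) + (5/8)·log₂(5/8)]
  = 0.5306 + 0.4238
  = 0.9544 bits
H(P,Q) = -[(1/8)·log₂(1/8) + (1/8)·log₂(1/8) + (1/4)·log₂(1/4) + (3/8)·log₂(3/8) + (1/8)·log₂(1/8)]
  = 0.3750 + 0.3750 + 0.5000 + 0.5306 + 0.3750
  = 2.1556 bits

I(P;Q) = H(P) + H(Q) - H(P,Q)
  = 1.2988 + 0.9544 - 2.1556
  = 0.0976 bits

False. I(P;Q) = 0.0976 bits, which is ≤ 0.25 bits.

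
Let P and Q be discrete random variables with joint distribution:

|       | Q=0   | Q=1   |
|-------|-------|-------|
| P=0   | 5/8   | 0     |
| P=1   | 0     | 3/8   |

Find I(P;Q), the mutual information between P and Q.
Marginal P(P) (row sums):
  P(P=0) = 5/8 + 0 = 5/8
  P(P=1) = 0 + 3/8 = 3/8
Marginal P(Q) (column sums):
  P(Q=0) = 5/8 + 0 = 5/8
  P(Q=1) = 0 + 3/8 = 3/8

H(P) = -[(5/8)·log₂(5/8) + (3/8)·log₂(3/8)]
  = 0.4238 + 0.5306
  = 0.9544 bits
H(Q) = -[(5/8)·log₂(5/8) + (3/8)·log₂(3/8)]
  = 0.4238 + 0.5306
  = 0.9544 bits
H(P,Q) = -[(5/8)·log₂(5/8) + (3/8)·log₂(3/8)]
  = 0.4238 + 0.5306
  = 0.9544 bits

I(P;Q) = H(P) + H(Q) - H(P,Q)
  = 0.9544 + 0.9544 - 0.9544
  = 0.9544 bits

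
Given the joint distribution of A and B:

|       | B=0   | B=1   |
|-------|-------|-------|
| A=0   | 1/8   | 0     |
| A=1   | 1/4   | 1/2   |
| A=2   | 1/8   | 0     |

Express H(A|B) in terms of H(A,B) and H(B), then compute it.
H(A|B) = H(A,B) - H(B)

Marginal P(B) (column sums):
  P(B=0) = 1/8 + 1/4 + 1/8 = 1/2
  P(B=1) = 0 + 1/2 + 0 = 1/2

H(A,B) = -[(1/8)·log₂(1/8) + (1/4)·log₂(1/4) + (1/2)·log₂(1/2) + (1/8)·log₂(1/8)]
  = 0.3750 + 0.5000 + 0.5000 + 0.3750
  = 1.7500 bits
H(B) = -[(1/2)·log₂(1/2) + (1/2)·log₂(1/2)]
  = 0.5000 + 0.5000
  = 1.0000 bits

H(A|B) = 1.7500 - 1.0000 = 0.7500 bits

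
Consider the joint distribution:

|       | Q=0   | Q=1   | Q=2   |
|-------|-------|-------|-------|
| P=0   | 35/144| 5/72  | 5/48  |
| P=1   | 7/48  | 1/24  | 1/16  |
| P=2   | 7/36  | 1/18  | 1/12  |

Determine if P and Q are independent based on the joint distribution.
Marginal P(P) (row sums):
  P(P=0) = 35/144 + 5/72 + 5/48 = 5/12
  P(P=1) = 7/48 + 1/24 + 1/16 = 1/4
  P(P=2) = 7/36 + 1/18 + 1/12 = 1/3
Marginal P(Q) (column sums):
  P(Q=0) = 35/144 + 7/48 + 7/36 = 7/12
  P(Q=1) = 5/72 + 1/24 + 1/18 = 1/6
  P(Q=2) = 5/48 + 1/16 + 1/12 = 1/4

P and Q are independent iff P(P=i,Q=j) = P(P=i)·P(Q=j) for every cell.
  P(P=0)·P(Q=0) = 5/12 × 7/12 = 35/144 = P(P=0,Q=0) ✓
  P(P=0)·P(Q=1) = 5/12 × 1/6 = 5/72 = P(P=0,Q=1) ✓
  P(P=0)·P(Q=2) = 5/12 × 1/4 = 5/48 = P(P=0,Q=2) ✓
  P(P=1)·P(Q=0) = 1/4 × 7/12 = 7/48 = P(P=1,Q=0) ✓
  P(P=1)·P(Q=1) = 1/4 × 1/6 = 1/24 = P(P=1,Q=1) ✓
  P(P=1)·P(Q=2) = 1/4 × 1/4 = 1/16 = P(P=1,Q=2) ✓
  P(P=2)·P(Q=0) = 1/3 × 7/12 = 7/36 = P(P=2,Q=0) ✓
  P(P=2)·P(Q=1) = 1/3 × 1/6 = 1/18 = P(P=2,Q=1) ✓
  P(P=2)·P(Q=2) = 1/3 × 1/4 = 1/12 = P(P=2,Q=2) ✓

Yes, P and Q are independent: every cell factors, so I(P;Q) = 0 bits.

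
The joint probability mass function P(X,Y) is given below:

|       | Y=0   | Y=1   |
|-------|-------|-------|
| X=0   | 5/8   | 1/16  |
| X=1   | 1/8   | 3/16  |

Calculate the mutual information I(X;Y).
Marginal P(X) (row sums):
  P(X=0) = 5/8 + 1/16 = 11/16
  P(X=1) = 1/8 + 3/16 = 5/16
Marginal P(Y) (column sums):
  P(Y=0) = 5/8 + 1/8 = 3/4
  P(Y=1) = 1/16 + 3/16 = 1/4

H(X) = -[(11/16)·log₂(11/16) + (5/16)·log₂(5/16)]
  = 0.3716 + 0.5244
  = 0.8960 bits
H(Y) = -[(3/4)·log₂(3/4) + (1/4)·log₂(1/4)]
  = 0.3113 + 0.5000
  = 0.8113 bits
H(X,Y) = -[(5/8)·log₂(5/8) + (1/16)·log₂(1/16) + (1/8)·log₂(1/8) + (3/16)·log₂(3/16)]
  = 0.4238 + 0.2500 + 0.3750 + 0.4528
  = 1.5016 bits

I(X;Y) = H(X) + H(Y) - H(X,Y)
  = 0.8960 + 0.8113 - 1.5016
  = 0.2057 bits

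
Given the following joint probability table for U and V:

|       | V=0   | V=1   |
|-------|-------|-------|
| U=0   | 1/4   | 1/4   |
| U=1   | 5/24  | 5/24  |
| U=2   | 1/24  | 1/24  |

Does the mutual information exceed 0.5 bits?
Marginal P(U) (row sums):
  P(U=0) = 1/4 + 1/4 = 1/2
  P(U=1) = 5/24 + 5/24 = 5/12
  P(U=2) = 1/24 + 1/24 = 1/12
Marginal P(V) (column sums):
  P(V=0) = 1/4 + 5/24 + 1/24 = 1/2
  P(V=1) = 1/4 + 5/24 + 1/24 = 1/2

H(U) = -[(1/2)·log₂(1/2) + (5/12)·log₂(5/12) + (1/12)·log₂(1/12)]
  = 0.5000 + 0.5263 + 0.2987
  = 1.3250 bits
H(V) = -[(1/2)·log₂(1/2) + (1/2)·log₂(1/2)]
  = 0.5000 + 0.5000
  = 1.0000 bits
H(U,V) = -[(1/4)·log₂(1/4) + (1/4)·log₂(1/4) + (5/24)·log₂(5/24) + (5/24)·log₂(5/24) + (1/24)·log₂(1/24) + (1/24)·log₂(1/24)]
  = 0.5000 + 0.5000 + 0.4715 + 0.4715 + 0.1910 + 0.1910
  = 2.3250 bits

I(U;V) = H(U) + H(V) - H(U,V)
  = 1.3250 + 1.0000 - 2.3250
  = 0.0000 bits

No. I(U;V) = 0.0000 bits, which is ≤ 0.5 bits.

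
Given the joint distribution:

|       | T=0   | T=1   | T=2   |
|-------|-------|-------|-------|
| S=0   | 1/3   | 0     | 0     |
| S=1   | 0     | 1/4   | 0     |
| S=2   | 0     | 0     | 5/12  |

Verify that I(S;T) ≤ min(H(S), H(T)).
Marginal P(S) (row sums):
  P(S=0) = 1/3 + 0 + 0 = 1/3
  P(S=1) = 0 + 1/4 + 0 = 1/4
  P(S=2) = 0 + 0 + 5/12 = 5/12
Marginal P(T) (column sums):
  P(T=0) = 1/3 + 0 + 0 = 1/3
  P(T=1) = 0 + 1/4 + 0 = 1/4
  P(T=2) = 0 + 0 + 5/12 = 5/12

H(S) = -[(1/3)·log₂(1/3) + (1/4)·log₂(1/4) + (5/12)·log₂(5/12)]
  = 0.5283 + 0.5000 + 0.5263
  = 1.5546 bits
H(T) = -[(1/3)·log₂(1/3) + (1/4)·log₂(1/4) + (5/12)·log₂(5/12)]
  = 0.5283 + 0.5000 + 0.5263
  = 1.5546 bits
H(S,T) = -[(1/3)·log₂(1/3) + (1/4)·log₂(1/4) + (5/12)·log₂(5/12)]
  = 0.5283 + 0.5000 + 0.5263
  = 1.5546 bits

I(S;T) = H(S) + H(T) - H(S,T)
  = 1.5546 + 1.5546 - 1.5546
  = 1.5546 bits

min(H(S), H(T)) = min(1.5546, 1.5546) = 1.5546 bits
Since 1.5546 ≤ 1.5546, the bound is satisfied ✓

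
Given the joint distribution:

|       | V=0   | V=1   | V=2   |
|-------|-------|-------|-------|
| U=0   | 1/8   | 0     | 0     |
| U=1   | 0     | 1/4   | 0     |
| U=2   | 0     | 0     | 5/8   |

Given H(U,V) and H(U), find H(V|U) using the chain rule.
From the chain rule: H(U,V) = H(U) + H(V|U)
Therefore: H(V|U) = H(U,V) - H(U)

H(U,V) = -[(1/8)·log₂(1/8) + (1/4)·log₂(1/4) + (5/8)·log₂(5/8)]
  = 0.3750 + 0.5000 + 0.4238
  = 1.2988 bits
Marginal P(U) (row sums):
  P(U=0) = 1/8 + 0 + 0 = 1/8
  P(U=1) = 0 + 1/4 + 0 = 1/4
  P(U=2) = 0 + 0 + 5/8 = 5/8
H(U) = -[(1/8)·log₂(1/8) + (1/4)·log₂(1/4) + (5/8)·log₂(5/8)]
  = 0.3750 + 0.5000 + 0.4238
  = 1.2988 bits

H(V|U) = 1.2988 - 1.2988 = 0.0000 bits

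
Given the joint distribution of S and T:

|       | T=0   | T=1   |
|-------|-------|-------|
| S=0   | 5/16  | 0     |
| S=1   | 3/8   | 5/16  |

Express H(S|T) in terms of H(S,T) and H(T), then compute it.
H(S|T) = H(S,T) - H(T)

Marginal P(T) (column sums):
  P(T=0) = 5/16 + 3/8 = 11/16
  P(T=1) = 0 + 5/16 = 5/16

H(S,T) = -[(5/16)·log₂(5/16) + (3/8)·log₂(3/8) + (5/16)·log₂(5/16)]
  = 0.5244 + 0.5306 + 0.5244
  = 1.5794 bits
H(T) = -[(11/16)·log₂(11/16) + (5/16)·log₂(5/16)]
  = 0.3716 + 0.5244
  = 0.8960 bits

H(S|T) = 1.5794 - 0.8960 = 0.6834 bits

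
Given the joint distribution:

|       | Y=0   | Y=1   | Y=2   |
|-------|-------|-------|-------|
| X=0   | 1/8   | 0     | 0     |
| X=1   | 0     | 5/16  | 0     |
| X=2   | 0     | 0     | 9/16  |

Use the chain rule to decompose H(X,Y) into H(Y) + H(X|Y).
By the chain rule: H(X,Y) = H(Y) + H(X|Y)

Marginal P(Y) (column sums):
  P(Y=0) = 1/8 + 0 + 0 = 1/8
  P(Y=1) = 0 + 5/16 + 0 = 5/16
  P(Y=2) = 0 + 0 + 9/16 = 9/16
H(Y) = -[(1/8)·log₂(1/8) + (5/16)·log₂(5/16) + (9/16)·log₂(9/16)]
  = 0.3750 + 0.5244 + 0.4669
  = 1.3663 bits
H(X|Y) = -Σ P(X,Y)·log₂ P(X|Y), where P(X|Y) = P(X,Y) / P(Y)
  (cells with P(X,Y) = 0 contribute 0)
  (X=0,Y=0): P(X|Y) = (1/8)/(1/8) = 1;  -(1/8)·log₂(1) = 0.0000
  (X=1,Y=1): P(X|Y) = (5/16)/(5/16) = 1;  -(5/16)·log₂(1) = 0.0000
  (X=2,Y=2): P(X|Y) = (9/16)/(9/16) = 1;  -(9/16)·log₂(1) = 0.0000
H(X|Y) = 0.0000 + 0.0000 + 0.0000
  = 0.0000 bits

H(X,Y) = H(Y) + H(X|Y) = 1.3663 + 0.0000 = 1.3663 bits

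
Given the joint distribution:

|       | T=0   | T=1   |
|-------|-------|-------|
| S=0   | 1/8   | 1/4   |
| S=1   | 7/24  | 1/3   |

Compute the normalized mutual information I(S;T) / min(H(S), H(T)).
Marginal P(S) (row sums):
  P(S=0) = 1/8 + 1/4 = 3/8
  P(S=1) = 7/24 + 1/3 = 5/8
Marginal P(T) (column sums):
  P(T=0) = 1/8 + 7/24 = 5/12
  P(T=1) = 1/4 + 1/3 = 7/12

H(S) = -[(3/8)·log₂(3/8) + (5/8)·log₂(5/8)]
  = 0.5306 + 0.4238
  = 0.9544 bits
H(T) = -[(5/12)·log₂(5/12) + (7/12)·log₂(7/12)]
  = 0.5263 + 0.4536
  = 0.9799 bits
H(S,T) = -[(1/8)·log₂(1/8) + (1/4)·log₂(1/4) + (7/24)·log₂(7/24) + (1/3)·log₂(1/3)]
  = 0.3750 + 0.5000 + 0.5185 + 0.5283
  = 1.9218 bits

I(S;T) = H(S) + H(T) - H(S,T)
  = 0.9544 + 0.9799 - 1.9218
  = 0.0125 bits

min(H(S), H(T)) = min(0.9544, 0.9799) = 0.9544 bits
Normalized MI = 0.0125 / 0.9544 = 0.0131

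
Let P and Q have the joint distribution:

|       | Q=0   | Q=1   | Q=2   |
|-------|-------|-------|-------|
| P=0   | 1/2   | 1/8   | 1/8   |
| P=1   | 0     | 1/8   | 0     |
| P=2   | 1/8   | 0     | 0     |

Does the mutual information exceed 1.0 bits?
Marginal P(P) (row sums):
  P(P=0) = 1/2 + 1/8 + 1/8 = 3/4
  P(P=1) = 0 + 1/8 + 0 = 1/8
  P(P=2) = 1/8 + 0 + 0 = 1/8
Marginal P(Q) (column sums):
  P(Q=0) = 1/2 + 0 + 1/8 = 5/8
  P(Q=1) = 1/8 + 1/8 + 0 = 1/4
  P(Q=2) = 1/8 + 0 + 0 = 1/8

H(P) = -[(3/4)·log₂(3/4) + (1/8)·log₂(1/8) + (1/8)·log₂(1/8)]
  = 0.3113 + 0.3750 + 0.3750
  = 1.0613 bits
H(Q) = -[(5/8)·log₂(5/8) + (1/4)·log₂(1/4) + (1/8)·log₂(1/8)]
  = 0.4238 + 0.5000 + 0.3750
  = 1.2988 bits
H(P,Q) = -[(1/2)·log₂(1/2) + (1/8)·log₂(1/8) + (1/8)·log₂(1/8) + (1/8)·log₂(1/8) + (1/8)·log₂(1/8)]
  = 0.5000 + 0.3750 + 0.3750 + 0.3750 + 0.3750
  = 2.0000 bits

I(P;Q) = H(P) + H(Q) - H(P,Q)
  = 1.0613 + 1.2988 - 2.0000
  = 0.3601 bits

No. I(P;Q) = 0.3601 bits, which is ≤ 1.0 bits.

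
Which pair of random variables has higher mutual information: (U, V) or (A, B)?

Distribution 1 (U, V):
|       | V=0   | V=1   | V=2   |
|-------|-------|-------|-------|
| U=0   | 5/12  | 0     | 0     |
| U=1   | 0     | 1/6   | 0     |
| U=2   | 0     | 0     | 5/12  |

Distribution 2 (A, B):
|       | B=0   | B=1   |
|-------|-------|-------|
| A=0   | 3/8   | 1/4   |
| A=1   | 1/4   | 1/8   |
Distribution 1 (U, V):
Marginal P(U) (row sums):
  P(U=0) = 5/12 + 0 + 0 = 5/12
  P(U=1) = 0 + 1/6 + 0 = 1/6
  P(U=2) = 0 + 0 + 5/12 = 5/12
Marginal P(V) (column sums):
  P(V=0) = 5/12 + 0 + 0 = 5/12
  P(V=1) = 0 + 1/6 + 0 = 1/6
  P(V=2) = 0 + 0 + 5/12 = 5/12

H(U) = -[(5/12)·log₂(5/12) + (1/6)·log₂(1/6) + (5/12)·log₂(5/12)]
  = 0.5263 + 0.4308 + 0.5263
  = 1.4834 bits
H(V) = -[(5/12)·log₂(5/12) + (1/6)·log₂(1/6) + (5/12)·log₂(5/12)]
  = 0.5263 + 0.4308 + 0.5263
  = 1.4834 bits
H(U,V) = -[(5/12)·log₂(5/12) + (1/6)·log₂(1/6) + (5/12)·log₂(5/12)]
  = 0.5263 + 0.4308 + 0.5263
  = 1.4834 bits

I(U;V) = H(U) + H(V) - H(U,V)
  = 1.4834 + 1.4834 - 1.4834
  = 1.4834 bits

Distribution 2 (A, B):
Marginal P(A) (row sums):
  P(A=0) = 3/8 + 1/4 = 5/8
  P(A=1) = 1/4 + 1/8 = 3/8
Marginal P(B) (column sums):
  P(B=0) = 3/8 + 1/4 = 5/8
  P(B=1) = 1/4 + 1/8 = 3/8

H(A) = -[(5/8)·log₂(5/8) + (3/8)·log₂(3/8)]
  = 0.4238 + 0.5306
  = 0.9544 bits
H(B) = -[(5/8)·log₂(5/8) + (3/8)·log₂(3/8)]
  = 0.4238 + 0.5306
  = 0.9544 bits
H(A,B) = -[(3/8)·log₂(3/8) + (1/4)·log₂(1/4) + (1/4)·log₂(1/4) + (1/8)·log₂(1/8)]
  = 0.5306 + 0.5000 + 0.5000 + 0.3750
  = 1.9056 bits

I(A;B) = H(A) + H(B) - H(A,B)
  = 0.9544 + 0.9544 - 1.9056
  = 0.0032 bits

I(U;V) = 1.4834 bits > I(A;B) = 0.0032 bits, so (U, V) has the higher mutual information (stronger dependence).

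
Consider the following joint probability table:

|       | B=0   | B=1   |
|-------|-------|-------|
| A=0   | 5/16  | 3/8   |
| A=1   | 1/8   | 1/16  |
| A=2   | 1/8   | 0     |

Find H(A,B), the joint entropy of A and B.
H(A,B) = -Σ P(A,B) log₂ P(A,B), summed over the non-zero cells:
H(A,B) = -[(5/16)·log₂(5/16) + (3/8)·log₂(3/8) + (1/8)·log₂(1/8) + (1/16)·log₂(1/16) + (1/8)·log₂(1/8)]
  = 0.5244 + 0.5306 + 0.3750 + 0.2500 + 0.3750
  = 2.0550 bits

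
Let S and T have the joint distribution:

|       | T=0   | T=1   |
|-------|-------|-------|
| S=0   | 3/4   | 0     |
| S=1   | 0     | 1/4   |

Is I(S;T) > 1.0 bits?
Marginal P(S) (row sums):
  P(S=0) = 3/4 + 0 = 3/4
  P(S=1) = 0 + 1/4 = 1/4
Marginal P(T) (column sums):
  P(T=0) = 3/4 + 0 = 3/4
  P(T=1) = 0 + 1/4 = 1/4

H(S) = -[(3/4)·log₂(3/4) + (1/4)·log₂(1/4)]
  = 0.3113 + 0.5000
  = 0.8113 bits
H(T) = -[(3/4)·log₂(3/4) + (1/4)·log₂(1/4)]
  = 0.3113 + 0.5000
  = 0.8113 bits
H(S,T) = -[(3/4)·log₂(3/4) + (1/4)·log₂(1/4)]
  = 0.3113 + 0.5000
  = 0.8113 bits

I(S;T) = H(S) + H(T) - H(S,T)
  = 0.8113 + 0.8113 - 0.8113
  = 0.8113 bits

No. I(S;T) = 0.8113 bits, which is ≤ 1.0 bits.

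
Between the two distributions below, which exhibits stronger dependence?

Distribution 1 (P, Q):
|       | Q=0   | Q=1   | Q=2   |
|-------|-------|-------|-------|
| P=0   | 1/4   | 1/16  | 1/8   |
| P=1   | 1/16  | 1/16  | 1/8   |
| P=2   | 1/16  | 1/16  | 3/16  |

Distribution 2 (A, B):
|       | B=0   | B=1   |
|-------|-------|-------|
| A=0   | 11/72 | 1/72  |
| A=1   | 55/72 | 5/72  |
Distribution 1 (P, Q):
Marginal P(P) (row sums):
  P(P=0) = 1/4 + 1/16 + 1/8 = 7/16
  P(P=1) = 1/16 + 1/16 + 1/8 = 1/4
  P(P=2) = 1/16 + 1/16 + 3/16 = 5/16
Marginal P(Q) (column sums):
  P(Q=0) = 1/4 + 1/16 + 1/16 = 3/8
  P(Q=1) = 1/16 + 1/16 + 1/16 = 3/16
  P(Q=2) = 1/8 + 1/8 + 3/16 = 7/16

H(P) = -[(7/16)·log₂(7/16) + (1/4)·log₂(1/4) + (5/16)·log₂(5/16)]
  = 0.5218 + 0.5000 + 0.5244
  = 1.5462 bits
H(Q) = -[(3/8)·log₂(3/8) + (3/16)·log₂(3/16) + (7/16)·log₂(7/16)]
  = 0.5306 + 0.4528 + 0.5218
  = 1.5052 bits
H(P,Q) = -[(1/4)·log₂(1/4) + (1/16)·log₂(1/16) + (1/8)·log₂(1/8) + (1/16)·log₂(1/16) + (1/16)·log₂(1/16) + (1/8)·log₂(1/8) + (1/16)·log₂(1/16) + (1/16)·log₂(1/16) + (3/16)·log₂(3/16)]
  = 0.5000 + 0.2500 + 0.3750 + 0.2500 + 0.2500 + 0.3750 + 0.2500 + 0.2500 + 0.4528
  = 2.9528 bits

I(P;Q) = H(P) + H(Q) - H(P,Q)
  = 1.5462 + 1.5052 - 2.9528
  = 0.0986 bits

Distribution 2 (A, B):
Marginal P(A) (row sums):
  P(A=0) = 11/72 + 1/72 = 1/6
  P(A=1) = 55/72 + 5/72 = 5/6
Marginal P(B) (column sums):
  P(B=0) = 11/72 + 55/72 = 11/12
  P(B=1) = 1/72 + 5/72 = 1/12

H(A) = -[(1/6)·log₂(1/6) + (5/6)·log₂(5/6)]
  = 0.4308 + 0.2192
  = 0.6500 bits
H(B) = -[(11/12)·log₂(11/12) + (1/12)·log₂(1/12)]
  = 0.1151 + 0.2987
  = 0.4138 bits
H(A,B) = -[(11/72)·log₂(11/72) + (1/72)·log₂(1/72) + (55/72)·log₂(55/72) + (5/72)·log₂(5/72)]
  = 0.4141 + 0.0857 + 0.2968 + 0.2672
  = 1.0638 bits

I(A;B) = H(A) + H(B) - H(A,B)
  = 0.6500 + 0.4138 - 1.0638
  = 0.0000 bits

I(P;Q) = 0.0986 bits > I(A;B) = 0.0000 bits, so (P, Q) has the higher mutual information (stronger dependence).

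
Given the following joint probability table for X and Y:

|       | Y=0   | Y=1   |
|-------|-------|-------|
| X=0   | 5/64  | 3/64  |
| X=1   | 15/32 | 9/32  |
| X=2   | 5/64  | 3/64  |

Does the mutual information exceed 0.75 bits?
Marginal P(X) (row sums):
  P(X=0) = 5/64 + 3/64 = 1/8
  P(X=1) = 15/32 + 9/32 = 3/4
  P(X=2) = 5/64 + 3/64 = 1/8
Marginal P(Y) (column sums):
  P(Y=0) = 5/64 + 15/32 + 5/64 = 5/8
  P(Y=1) = 3/64 + 9/32 + 3/64 = 3/8

H(X) = -[(1/8)·log₂(1/8) + (3/4)·log₂(3/4) + (1/8)·log₂(1/8)]
  = 0.3750 + 0.3113 + 0.3750
  = 1.0613 bits
H(Y) = -[(5/8)·log₂(5/8) + (3/8)·log₂(3/8)]
  = 0.4238 + 0.5306
  = 0.9544 bits
H(X,Y) = -[(5/64)·log₂(5/64) + (3/64)·log₂(3/64) + (15/32)·log₂(15/32) + (9/32)·log₂(9/32) + (5/64)·log₂(5/64) + (3/64)·log₂(3/64)]
  = 0.2873 + 0.2070 + 0.5124 + 0.5147 + 0.2873 + 0.2070
  = 2.0157 bits

I(X;Y) = H(X) + H(Y) - H(X,Y)
  = 1.0613 + 0.9544 - 2.0157
  = 0.0000 bits

No. I(X;Y) = 0.0000 bits, which is ≤ 0.75 bits.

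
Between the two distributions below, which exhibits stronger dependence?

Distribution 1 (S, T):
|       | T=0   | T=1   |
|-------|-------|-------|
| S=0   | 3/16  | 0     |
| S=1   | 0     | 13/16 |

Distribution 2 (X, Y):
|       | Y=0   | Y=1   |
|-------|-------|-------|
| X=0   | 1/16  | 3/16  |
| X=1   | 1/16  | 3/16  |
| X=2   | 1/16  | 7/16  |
Distribution 1 (S, T):
Marginal P(S) (row sums):
  P(S=0) = 3/16 + 0 = 3/16
  P(S=1) = 0 + 13/16 = 13/16
Marginal P(T) (column sums):
  P(T=0) = 3/16 + 0 = 3/16
  P(T=1) = 0 + 13/16 = 13/16

H(S) = -[(3/16)·log₂(3/16) + (13/16)·log₂(13/16)]
  = 0.4528 + 0.2434
  = 0.6962 bits
H(T) = -[(3/16)·log₂(3/16) + (13/16)·log₂(13/16)]
  = 0.4528 + 0.2434
  = 0.6962 bits
H(S,T) = -[(3/16)·log₂(3/16) + (13/16)·log₂(13/16)]
  = 0.4528 + 0.2434
  = 0.6962 bits

I(S;T) = H(S) + H(T) - H(S,T)
  = 0.6962 + 0.6962 - 0.6962
  = 0.6962 bits

Distribution 2 (X, Y):
Marginal P(X) (row sums):
  P(X=0) = 1/16 + 3/16 = 1/4
  P(X=1) = 1/16 + 3/16 = 1/4
  P(X=2) = 1/16 + 7/16 = 1/2
Marginal P(Y) (column sums):
  P(Y=0) = 1/16 + 1/16 + 1/16 = 3/16
  P(Y=1) = 3/16 + 3/16 + 7/16 = 13/16

H(X) = -[(1/4)·log₂(1/4) + (1/4)·log₂(1/4) + (1/2)·log₂(1/2)]
  = 0.5000 + 0.5000 + 0.5000
  = 1.5000 bits
H(Y) = -[(3/16)·log₂(3/16) + (13/16)·log₂(13/16)]
  = 0.4528 + 0.2434
  = 0.6962 bits
H(X,Y) = -[(1/16)·log₂(1/16) + (3/16)·log₂(3/16) + (1/16)·log₂(1/16) + (3/16)·log₂(3/16) + (1/16)·log₂(1/16) + (7/16)·log₂(7/16)]
  = 0.2500 + 0.4528 + 0.2500 + 0.4528 + 0.2500 + 0.5218
  = 2.1774 bits

I(X;Y) = H(X) + H(Y) - H(X,Y)
  = 1.5000 + 0.6962 - 2.1774
  = 0.0188 bits

I(S;T) = 0.6962 bits > I(X;Y) = 0.0188 bits, so (S, T) has the higher mutual information (stronger dependence).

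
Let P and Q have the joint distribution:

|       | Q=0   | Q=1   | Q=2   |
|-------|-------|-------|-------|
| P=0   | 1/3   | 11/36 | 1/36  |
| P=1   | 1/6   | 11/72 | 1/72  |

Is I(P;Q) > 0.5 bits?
Marginal P(P) (row sums):
  P(P=0) = 1/3 + 11/36 + 1/36 = 2/3
  P(P=1) = 1/6 + 11/72 + 1/72 = 1/3
Marginal P(Q) (column sums):
  P(Q=0) = 1/3 + 1/6 = 1/2
  P(Q=1) = 11/36 + 11/72 = 11/24
  P(Q=2) = 1/36 + 1/72 = 1/24

H(P) = -[(2/3)·log₂(2/3) + (1/3)·log₂(1/3)]
  = 0.3900 + 0.5283
  = 0.9183 bits
H(Q) = -[(1/2)·log₂(1/2) + (11/24)·log₂(11/24) + (1/24)·log₂(1/24)]
  = 0.5000 + 0.5159 + 0.1910
  = 1.2069 bits
H(P,Q) = -[(1/3)·log₂(1/3) + (11/36)·log₂(11/36) + (1/36)·log₂(1/36) + (1/6)·log₂(1/6) + (11/72)·log₂(11/72) + (1/72)·log₂(1/72)]
  = 0.5283 + 0.5227 + 0.1436 + 0.4308 + 0.4141 + 0.0857
  = 2.1252 bits

I(P;Q) = H(P) + H(Q) - H(P,Q)
  = 0.9183 + 1.2069 - 2.1252
  = 0.0000 bits

No. I(P;Q) = 0.0000 bits, which is ≤ 0.5 bits.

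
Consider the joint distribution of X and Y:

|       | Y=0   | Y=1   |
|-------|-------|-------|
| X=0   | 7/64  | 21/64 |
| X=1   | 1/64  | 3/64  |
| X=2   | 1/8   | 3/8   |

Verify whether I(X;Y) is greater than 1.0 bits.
Marginal P(X) (row sums):
  P(X=0) = 7/64 + 21/64 = 7/16
  P(X=1) = 1/64 + 3/64 = 1/16
  P(X=2) = 1/8 + 3/8 = 1/2
Marginal P(Y) (column sums):
  P(Y=0) = 7/64 + 1/64 + 1/8 = 1/4
  P(Y=1) = 21/64 + 3/64 + 3/8 = 3/4

H(X) = -[(7/16)·log₂(7/16) + (1/16)·log₂(1/16) + (1/2)·log₂(1/2)]
  = 0.5218 + 0.2500 + 0.5000
  = 1.2718 bits
H(Y) = -[(1/4)·log₂(1/4) + (3/4)·log₂(3/4)]
  = 0.5000 + 0.3113
  = 0.8113 bits
H(X,Y) = -[(7/64)·log₂(7/64) + (21/64)·log₂(21/64) + (1/64)·log₂(1/64) + (3/64)·log₂(3/64) + (1/8)·log₂(1/8) + (3/8)·log₂(3/8)]
  = 0.3492 + 0.5275 + 0.0938 + 0.2070 + 0.3750 + 0.5306
  = 2.0831 bits

I(X;Y) = H(X) + H(Y) - H(X,Y)
  = 1.2718 + 0.8113 - 2.0831
  = 0.0000 bits

No. I(X;Y) = 0.0000 bits, which is ≤ 1.0 bits.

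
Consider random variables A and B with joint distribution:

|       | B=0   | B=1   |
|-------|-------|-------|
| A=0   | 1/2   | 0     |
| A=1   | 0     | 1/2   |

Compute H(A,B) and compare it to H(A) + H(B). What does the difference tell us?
Marginal P(A) (row sums):
  P(A=0) = 1/2 + 0 = 1/2
  P(A=1) = 0 + 1/2 = 1/2
Marginal P(B) (column sums):
  P(B=0) = 1/2 + 0 = 1/2
  P(B=1) = 0 + 1/2 = 1/2

H(A,B) = -[(1/2)·log₂(1/2) + (1/2)·log₂(1/2)]
  = 0.5000 + 0.5000
  = 1.0000 bits
H(A) = -[(1/2)·log₂(1/2) + (1/2)·log₂(1/2)]
  = 0.5000 + 0.5000
  = 1.0000 bits
H(B) = -[(1/2)·log₂(1/2) + (1/2)·log₂(1/2)]
  = 0.5000 + 0.5000
  = 1.0000 bits

H(A) + H(B) = 1.0000 + 1.0000 = 2.0000 bits
Difference: H(A) + H(B) - H(A,B) = 2.0000 - 1.0000 = 1.0000 bits = I(A;B)

The difference is the mutual information; it is positive here, so A and B are dependent (knowing one reduces uncertainty about the other by 1.0000 bits).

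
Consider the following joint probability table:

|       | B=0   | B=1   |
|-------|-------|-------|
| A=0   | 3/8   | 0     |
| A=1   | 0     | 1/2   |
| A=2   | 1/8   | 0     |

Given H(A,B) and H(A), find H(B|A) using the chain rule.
From the chain rule: H(A,B) = H(A) + H(B|A)
Therefore: H(B|A) = H(A,B) - H(A)

H(A,B) = -[(3/8)·log₂(3/8) + (1/2)·log₂(1/2) + (1/8)·log₂(1/8)]
  = 0.5306 + 0.5000 + 0.3750
  = 1.4056 bits
Marginal P(A) (row sums):
  P(A=0) = 3/8 + 0 = 3/8
  P(A=1) = 0 + 1/2 = 1/2
  P(A=2) = 1/8 + 0 = 1/8
H(A) = -[(3/8)·log₂(3/8) + (1/2)·log₂(1/2) + (1/8)·log₂(1/8)]
  = 0.5306 + 0.5000 + 0.3750
  = 1.4056 bits

H(B|A) = 1.4056 - 1.4056 = 0.0000 bits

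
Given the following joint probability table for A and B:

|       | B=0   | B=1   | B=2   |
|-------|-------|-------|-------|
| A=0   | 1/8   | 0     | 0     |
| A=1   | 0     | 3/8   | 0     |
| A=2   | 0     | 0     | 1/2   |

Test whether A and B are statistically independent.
Marginal P(A) (row sums):
  P(A=0) = 1/8 + 0 + 0 = 1/8
  P(A=1) = 0 + 3/8 + 0 = 3/8
  P(A=2) = 0 + 0 + 1/2 = 1/2
Marginal P(B) (column sums):
  P(B=0) = 1/8 + 0 + 0 = 1/8
  P(B=1) = 0 + 3/8 + 0 = 3/8
  P(B=2) = 0 + 0 + 1/2 = 1/2

A and B are independent iff P(A=i,B=j) = P(A=i)·P(B=j) for every cell.
  P(A=0)·P(B=0) = 1/8 × 1/8 = 1/64, but P(A=0,B=0) = 1/8 ✗

No, A and B are not independent. Quantitatively, I(A;B) > 0:

H(A) = -[(1/8)·log₂(1/8) + (3/8)·log₂(3/8) + (1/2)·log₂(1/2)]
  = 0.3750 + 0.5306 + 0.5000
  = 1.4056 bits
H(B) = -[(1/8)·log₂(1/8) + (3/8)·log₂(3/8) + (1/2)·log₂(1/2)]
  = 0.3750 + 0.5306 + 0.5000
  = 1.4056 bits
H(A,B) = -[(1/8)·log₂(1/8) + (3/8)·log₂(3/8) + (1/2)·log₂(1/2)]
  = 0.3750 + 0.5306 + 0.5000
  = 1.4056 bits
I(A;B) = H(A) + H(B) - H(A,B) = 1.4056 + 1.4056 - 1.4056 = 1.4056 bits > 0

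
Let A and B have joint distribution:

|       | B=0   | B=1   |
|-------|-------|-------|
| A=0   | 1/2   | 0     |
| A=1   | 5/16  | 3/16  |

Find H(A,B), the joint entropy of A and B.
H(A,B) = -Σ P(A,B) log₂ P(A,B), summed over the non-zero cells:
H(A,B) = -[(1/2)·log₂(1/2) + (5/16)·log₂(5/16) + (3/16)·log₂(3/16)]
  = 0.5000 + 0.5244 + 0.4528
  = 1.4772 bits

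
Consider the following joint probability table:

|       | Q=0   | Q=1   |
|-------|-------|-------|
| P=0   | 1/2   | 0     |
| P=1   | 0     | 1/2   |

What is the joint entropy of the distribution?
H(P,Q) = -Σ P(P,Q) log₂ P(P,Q), summed over the non-zero cells:
H(P,Q) = -[(1/2)·log₂(1/2) + (1/2)·log₂(1/2)]
  = 0.5000 + 0.5000
  = 1.0000 bits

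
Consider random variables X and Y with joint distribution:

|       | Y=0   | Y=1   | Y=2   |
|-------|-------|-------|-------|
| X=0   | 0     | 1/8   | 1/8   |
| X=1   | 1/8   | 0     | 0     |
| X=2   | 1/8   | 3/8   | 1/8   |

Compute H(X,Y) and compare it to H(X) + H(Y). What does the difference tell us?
Marginal P(X) (row sums):
  P(X=0) = 0 + 1/8 + 1/8 = 1/4
  P(X=1) = 1/8 + 0 + 0 = 1/8
  P(X=2) = 1/8 + 3/8 + 1/8 = 5/8
Marginal P(Y) (column sums):
  P(Y=0) = 0 + 1/8 + 1/8 = 1/4
  P(Y=1) = 1/8 + 0 + 3/8 = 1/2
  P(Y=2) = 1/8 + 0 + 1/8 = 1/4

H(X,Y) = -[(1/8)·log₂(1/8) + (1/8)·log₂(1/8) + (1/8)·log₂(1/8) + (1/8)·log₂(1/8) + (3/8)·log₂(3/8) + (1/8)·log₂(1/8)]
  = 0.3750 + 0.3750 + 0.3750 + 0.3750 + 0.5306 + 0.3750
  = 2.4056 bits
H(X) = -[(1/4)·log₂(1/4) + (1/8)·log₂(1/8) + (5/8)·log₂(5/8)]
  = 0.5000 + 0.3750 + 0.4238
  = 1.2988 bits
H(Y) = -[(1/4)·log₂(1/4) + (1/2)·log₂(1/2) + (1/4)·log₂(1/4)]
  = 0.5000 + 0.5000 + 0.5000
  = 1.5000 bits

H(X) + H(Y) = 1.2988 + 1.5000 = 2.7988 bits
Difference: H(X) + H(Y) - H(X,Y) = 2.7988 - 2.4056 = 0.3932 bits = I(X;Y)

The difference is the mutual information; it is positive here, so X and Y are dependent (knowing one reduces uncertainty about the other by 0.3932 bits).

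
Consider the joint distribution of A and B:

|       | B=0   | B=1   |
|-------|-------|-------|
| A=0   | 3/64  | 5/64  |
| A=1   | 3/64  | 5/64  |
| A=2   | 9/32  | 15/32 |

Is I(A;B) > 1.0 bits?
Marginal P(A) (row sums):
  P(A=0) = 3/64 + 5/64 = 1/8
  P(A=1) = 3/64 + 5/64 = 1/8
  P(A=2) = 9/32 + 15/32 = 3/4
Marginal P(B) (column sums):
  P(B=0) = 3/64 + 3/64 + 9/32 = 3/8
  P(B=1) = 5/64 + 5/64 + 15/32 = 5/8

H(A) = -[(1/8)·log₂(1/8) + (1/8)·log₂(1/8) + (3/4)·log₂(3/4)]
  = 0.3750 + 0.3750 + 0.3113
  = 1.0613 bits
H(B) = -[(3/8)·log₂(3/8) + (5/8)·log₂(5/8)]
  = 0.5306 + 0.4238
  = 0.9544 bits
H(A,B) = -[(3/64)·log₂(3/64) + (5/64)·log₂(5/64) + (3/64)·log₂(3/64) + (5/64)·log₂(5/64) + (9/32)·log₂(9/32) + (15/32)·log₂(15/32)]
  = 0.2070 + 0.2873 + 0.2070 + 0.2873 + 0.5147 + 0.5124
  = 2.0157 bits

I(A;B) = H(A) + H(B) - H(A,B)
  = 1.0613 + 0.9544 - 2.0157
  = 0.0000 bits

No. I(A;B) = 0.0000 bits, which is ≤ 1.0 bits.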